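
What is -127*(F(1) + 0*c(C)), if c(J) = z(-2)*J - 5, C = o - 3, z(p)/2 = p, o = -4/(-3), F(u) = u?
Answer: -127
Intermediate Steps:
o = 4/3 (o = -4*(-⅓) = 4/3 ≈ 1.3333)
z(p) = 2*p
C = -5/3 (C = 4/3 - 3 = -5/3 ≈ -1.6667)
c(J) = -5 - 4*J (c(J) = (2*(-2))*J - 5 = -4*J - 5 = -5 - 4*J)
-127*(F(1) + 0*c(C)) = -127*(1 + 0*(-5 - 4*(-5/3))) = -127*(1 + 0*(-5 + 20/3)) = -127*(1 + 0*(5/3)) = -127*(1 + 0) = -127*1 = -127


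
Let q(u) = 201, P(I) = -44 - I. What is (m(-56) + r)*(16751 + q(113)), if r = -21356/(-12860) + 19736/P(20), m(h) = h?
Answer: -19768178547/3215 ≈ -6.1487e+6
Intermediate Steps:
r = -7888693/25720 (r = -21356/(-12860) + 19736/(-44 - 1*20) = -21356*(-1/12860) + 19736/(-44 - 20) = 5339/3215 + 19736/(-64) = 5339/3215 + 19736*(-1/64) = 5339/3215 - 2467/8 = -7888693/25720 ≈ -306.71)
(m(-56) + r)*(16751 + q(113)) = (-56 - 7888693/25720)*(16751 + 201) = -9329013/25720*16952 = -19768178547/3215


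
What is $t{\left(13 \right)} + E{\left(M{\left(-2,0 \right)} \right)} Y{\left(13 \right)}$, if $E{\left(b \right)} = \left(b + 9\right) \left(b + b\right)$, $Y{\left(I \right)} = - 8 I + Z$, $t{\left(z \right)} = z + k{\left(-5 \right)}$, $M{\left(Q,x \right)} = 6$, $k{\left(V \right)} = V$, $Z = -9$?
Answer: $-20332$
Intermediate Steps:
$t{\left(z \right)} = -5 + z$ ($t{\left(z \right)} = z - 5 = -5 + z$)
$Y{\left(I \right)} = -9 - 8 I$ ($Y{\left(I \right)} = - 8 I - 9 = -9 - 8 I$)
$E{\left(b \right)} = 2 b \left(9 + b\right)$ ($E{\left(b \right)} = \left(9 + b\right) 2 b = 2 b \left(9 + b\right)$)
$t{\left(13 \right)} + E{\left(M{\left(-2,0 \right)} \right)} Y{\left(13 \right)} = \left(-5 + 13\right) + 2 \cdot 6 \left(9 + 6\right) \left(-9 - 104\right) = 8 + 2 \cdot 6 \cdot 15 \left(-9 - 104\right) = 8 + 180 \left(-113\right) = 8 - 20340 = -20332$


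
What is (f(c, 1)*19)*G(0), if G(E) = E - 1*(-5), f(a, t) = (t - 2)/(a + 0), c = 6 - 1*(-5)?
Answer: -95/11 ≈ -8.6364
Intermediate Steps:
c = 11 (c = 6 + 5 = 11)
f(a, t) = (-2 + t)/a
G(E) = 5 + E (G(E) = E + 5 = 5 + E)
(f(c, 1)*19)*G(0) = (((-2 + 1)/11)*19)*(5 + 0) = (((1/11)*(-1))*19)*5 = -1/11*19*5 = -19/11*5 = -95/11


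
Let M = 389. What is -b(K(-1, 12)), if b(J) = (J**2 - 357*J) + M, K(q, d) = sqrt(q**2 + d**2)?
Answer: -534 + 357*sqrt(145) ≈ 3764.8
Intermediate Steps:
K(q, d) = sqrt(d**2 + q**2)
b(J) = 389 + J**2 - 357*J (b(J) = (J**2 - 357*J) + 389 = 389 + J**2 - 357*J)
-b(K(-1, 12)) = -(389 + (sqrt(12**2 + (-1)**2))**2 - 357*sqrt(12**2 + (-1)**2)) = -(389 + (sqrt(144 + 1))**2 - 357*sqrt(144 + 1)) = -(389 + (sqrt(145))**2 - 357*sqrt(145)) = -(389 + 145 - 357*sqrt(145)) = -(534 - 357*sqrt(145)) = -534 + 357*sqrt(145)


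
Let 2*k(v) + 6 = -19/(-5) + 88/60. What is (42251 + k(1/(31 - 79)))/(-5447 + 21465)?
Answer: 1267519/480540 ≈ 2.6377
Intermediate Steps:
k(v) = -11/30 (k(v) = -3 + (-19/(-5) + 88/60)/2 = -3 + (-19*(-⅕) + 88*(1/60))/2 = -3 + (19/5 + 22/15)/2 = -3 + (½)*(79/15) = -3 + 79/30 = -11/30)
(42251 + k(1/(31 - 79)))/(-5447 + 21465) = (42251 - 11/30)/(-5447 + 21465) = (1267519/30)/16018 = (1267519/30)*(1/16018) = 1267519/480540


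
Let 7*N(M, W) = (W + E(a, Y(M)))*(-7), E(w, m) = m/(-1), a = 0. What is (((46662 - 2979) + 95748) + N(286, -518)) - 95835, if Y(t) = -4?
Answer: 44110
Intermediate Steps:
E(w, m) = -m (E(w, m) = m*(-1) = -m)
N(M, W) = -4 - W (N(M, W) = ((W - 1*(-4))*(-7))/7 = ((W + 4)*(-7))/7 = ((4 + W)*(-7))/7 = (-28 - 7*W)/7 = -4 - W)
(((46662 - 2979) + 95748) + N(286, -518)) - 95835 = (((46662 - 2979) + 95748) + (-4 - 1*(-518))) - 95835 = ((43683 + 95748) + (-4 + 518)) - 95835 = (139431 + 514) - 95835 = 139945 - 95835 = 44110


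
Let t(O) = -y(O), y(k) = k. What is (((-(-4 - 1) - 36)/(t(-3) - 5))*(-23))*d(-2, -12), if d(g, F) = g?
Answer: 713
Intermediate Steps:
t(O) = -O
(((-(-4 - 1) - 36)/(t(-3) - 5))*(-23))*d(-2, -12) = (((-(-4 - 1) - 36)/(-1*(-3) - 5))*(-23))*(-2) = (((-1*(-5) - 36)/(3 - 5))*(-23))*(-2) = (((5 - 36)/(-2))*(-23))*(-2) = (-31*(-1/2)*(-23))*(-2) = ((31/2)*(-23))*(-2) = -713/2*(-2) = 713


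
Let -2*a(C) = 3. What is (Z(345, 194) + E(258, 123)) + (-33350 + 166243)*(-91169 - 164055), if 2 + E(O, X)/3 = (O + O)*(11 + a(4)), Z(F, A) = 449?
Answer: -33917467883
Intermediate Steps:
a(C) = -3/2 (a(C) = -½*3 = -3/2)
E(O, X) = -6 + 57*O (E(O, X) = -6 + 3*((O + O)*(11 - 3/2)) = -6 + 3*((2*O)*(19/2)) = -6 + 3*(19*O) = -6 + 57*O)
(Z(345, 194) + E(258, 123)) + (-33350 + 166243)*(-91169 - 164055) = (449 + (-6 + 57*258)) + (-33350 + 166243)*(-91169 - 164055) = (449 + (-6 + 14706)) + 132893*(-255224) = (449 + 14700) - 33917483032 = 15149 - 33917483032 = -33917467883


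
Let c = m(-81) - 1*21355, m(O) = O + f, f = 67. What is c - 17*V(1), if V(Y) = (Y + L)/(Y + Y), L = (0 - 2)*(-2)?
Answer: -42823/2 ≈ -21412.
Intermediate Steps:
L = 4 (L = -2*(-2) = 4)
V(Y) = (4 + Y)/(2*Y) (V(Y) = (Y + 4)/(Y + Y) = (4 + Y)/((2*Y)) = (4 + Y)*(1/(2*Y)) = (4 + Y)/(2*Y))
m(O) = 67 + O (m(O) = O + 67 = 67 + O)
c = -21369 (c = (67 - 81) - 1*21355 = -14 - 21355 = -21369)
c - 17*V(1) = -21369 - 17*(1/2)*(4 + 1)/1 = -21369 - 17*(1/2)*1*5 = -21369 - 17*5/2 = -21369 - 1*85/2 = -21369 - 85/2 = -42823/2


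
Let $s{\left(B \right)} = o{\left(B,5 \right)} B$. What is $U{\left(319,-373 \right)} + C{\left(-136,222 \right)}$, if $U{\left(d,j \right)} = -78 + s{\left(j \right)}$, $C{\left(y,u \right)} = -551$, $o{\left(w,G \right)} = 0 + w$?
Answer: $138500$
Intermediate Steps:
$o{\left(w,G \right)} = w$
$s{\left(B \right)} = B^{2}$ ($s{\left(B \right)} = B B = B^{2}$)
$U{\left(d,j \right)} = -78 + j^{2}$
$U{\left(319,-373 \right)} + C{\left(-136,222 \right)} = \left(-78 + \left(-373\right)^{2}\right) - 551 = \left(-78 + 139129\right) - 551 = 139051 - 551 = 138500$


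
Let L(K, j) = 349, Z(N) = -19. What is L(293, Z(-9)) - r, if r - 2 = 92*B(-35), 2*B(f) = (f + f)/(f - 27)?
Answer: 9147/31 ≈ 295.06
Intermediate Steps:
B(f) = f/(-27 + f) (B(f) = ((f + f)/(f - 27))/2 = ((2*f)/(-27 + f))/2 = (2*f/(-27 + f))/2 = f/(-27 + f))
r = 1672/31 (r = 2 + 92*(-35/(-27 - 35)) = 2 + 92*(-35/(-62)) = 2 + 92*(-35*(-1/62)) = 2 + 92*(35/62) = 2 + 1610/31 = 1672/31 ≈ 53.935)
L(293, Z(-9)) - r = 349 - 1*1672/31 = 349 - 1672/31 = 9147/31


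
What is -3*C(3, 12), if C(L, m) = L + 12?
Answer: -45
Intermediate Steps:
C(L, m) = 12 + L
-3*C(3, 12) = -3*(12 + 3) = -3*15 = -45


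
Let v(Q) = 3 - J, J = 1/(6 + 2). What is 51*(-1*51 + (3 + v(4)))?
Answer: -18411/8 ≈ -2301.4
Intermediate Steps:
J = ⅛ (J = 1/8 = ⅛ ≈ 0.12500)
v(Q) = 23/8 (v(Q) = 3 - 1*⅛ = 3 - ⅛ = 23/8)
51*(-1*51 + (3 + v(4))) = 51*(-1*51 + (3 + 23/8)) = 51*(-51 + 47/8) = 51*(-361/8) = -18411/8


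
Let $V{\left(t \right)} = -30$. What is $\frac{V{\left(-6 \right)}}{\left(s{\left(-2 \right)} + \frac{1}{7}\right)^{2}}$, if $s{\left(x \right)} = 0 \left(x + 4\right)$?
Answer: $-1470$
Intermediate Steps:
$s{\left(x \right)} = 0$ ($s{\left(x \right)} = 0 \left(4 + x\right) = 0$)
$\frac{V{\left(-6 \right)}}{\left(s{\left(-2 \right)} + \frac{1}{7}\right)^{2}} = - \frac{30}{\left(0 + \frac{1}{7}\right)^{2}} = - \frac{30}{\left(\frac{1}{7}\right)^{2}} = - 30 \frac{1}{\frac{1}{49}} = \left(-30\right) 49 = -1470$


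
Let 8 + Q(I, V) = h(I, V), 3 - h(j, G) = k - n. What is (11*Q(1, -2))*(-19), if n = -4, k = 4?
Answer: 2717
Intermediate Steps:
h(j, G) = -5 (h(j, G) = 3 - (4 - 1*(-4)) = 3 - (4 + 4) = 3 - 1*8 = 3 - 8 = -5)
Q(I, V) = -13 (Q(I, V) = -8 - 5 = -13)
(11*Q(1, -2))*(-19) = (11*(-13))*(-19) = -143*(-19) = 2717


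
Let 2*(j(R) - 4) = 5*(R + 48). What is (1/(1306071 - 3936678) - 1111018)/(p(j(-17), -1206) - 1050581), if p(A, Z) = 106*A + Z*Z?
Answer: -2922651727927/1085109603858 ≈ -2.6934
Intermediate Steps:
j(R) = 124 + 5*R/2 (j(R) = 4 + (5*(R + 48))/2 = 4 + (5*(48 + R))/2 = 4 + (240 + 5*R)/2 = 4 + (120 + 5*R/2) = 124 + 5*R/2)
p(A, Z) = Z**2 + 106*A (p(A, Z) = 106*A + Z**2 = Z**2 + 106*A)
(1/(1306071 - 3936678) - 1111018)/(p(j(-17), -1206) - 1050581) = (1/(1306071 - 3936678) - 1111018)/(((-1206)**2 + 106*(124 + (5/2)*(-17))) - 1050581) = (1/(-2630607) - 1111018)/((1454436 + 106*(124 - 85/2)) - 1050581) = (-1/2630607 - 1111018)/((1454436 + 106*(163/2)) - 1050581) = -2922651727927/(2630607*((1454436 + 8639) - 1050581)) = -2922651727927/(2630607*(1463075 - 1050581)) = -2922651727927/2630607/412494 = -2922651727927/2630607*1/412494 = -2922651727927/1085109603858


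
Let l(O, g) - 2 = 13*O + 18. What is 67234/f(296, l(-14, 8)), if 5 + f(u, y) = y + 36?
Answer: -67234/131 ≈ -513.24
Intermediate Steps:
l(O, g) = 20 + 13*O (l(O, g) = 2 + (13*O + 18) = 2 + (18 + 13*O) = 20 + 13*O)
f(u, y) = 31 + y (f(u, y) = -5 + (y + 36) = -5 + (36 + y) = 31 + y)
67234/f(296, l(-14, 8)) = 67234/(31 + (20 + 13*(-14))) = 67234/(31 + (20 - 182)) = 67234/(31 - 162) = 67234/(-131) = 67234*(-1/131) = -67234/131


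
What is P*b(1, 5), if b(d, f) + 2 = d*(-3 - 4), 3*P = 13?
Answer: -39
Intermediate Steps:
P = 13/3 (P = (⅓)*13 = 13/3 ≈ 4.3333)
b(d, f) = -2 - 7*d (b(d, f) = -2 + d*(-3 - 4) = -2 + d*(-7) = -2 - 7*d)
P*b(1, 5) = 13*(-2 - 7*1)/3 = 13*(-2 - 7)/3 = (13/3)*(-9) = -39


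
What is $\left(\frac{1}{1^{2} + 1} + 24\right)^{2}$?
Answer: $\frac{2401}{4} \approx 600.25$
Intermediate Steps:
$\left(\frac{1}{1^{2} + 1} + 24\right)^{2} = \left(\frac{1}{1 + 1} + 24\right)^{2} = \left(\frac{1}{2} + 24\right)^{2} = \left(\frac{49}{2}\right)^{2} = \frac{2401}{4}$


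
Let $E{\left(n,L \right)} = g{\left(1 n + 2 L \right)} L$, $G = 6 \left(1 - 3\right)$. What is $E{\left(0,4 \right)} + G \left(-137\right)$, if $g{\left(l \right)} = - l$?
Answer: $1612$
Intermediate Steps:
$G = -12$ ($G = 6 \left(-2\right) = -12$)
$E{\left(n,L \right)} = L \left(- n - 2 L\right)$ ($E{\left(n,L \right)} = - (1 n + 2 L) L = - (n + 2 L) L = \left(- n - 2 L\right) L = L \left(- n - 2 L\right)$)
$E{\left(0,4 \right)} + G \left(-137\right) = \left(-1\right) 4 \left(0 + 2 \cdot 4\right) - -1644 = \left(-1\right) 4 \left(0 + 8\right) + 1644 = \left(-1\right) 4 \cdot 8 + 1644 = -32 + 1644 = 1612$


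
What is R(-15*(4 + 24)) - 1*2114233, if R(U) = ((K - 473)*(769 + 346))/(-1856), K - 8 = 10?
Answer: -3923509123/1856 ≈ -2.1140e+6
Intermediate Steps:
K = 18 (K = 8 + 10 = 18)
R(U) = 507325/1856 (R(U) = ((18 - 473)*(769 + 346))/(-1856) = -455*1115*(-1/1856) = -507325*(-1/1856) = 507325/1856)
R(-15*(4 + 24)) - 1*2114233 = 507325/1856 - 1*2114233 = 507325/1856 - 2114233 = -3923509123/1856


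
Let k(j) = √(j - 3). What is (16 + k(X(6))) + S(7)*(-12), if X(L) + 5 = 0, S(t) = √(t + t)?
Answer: 16 - 12*√14 + 2*I*√2 ≈ -28.9 + 2.8284*I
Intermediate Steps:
S(t) = √2*√t (S(t) = √(2*t) = √2*√t)
X(L) = -5 (X(L) = -5 + 0 = -5)
k(j) = √(-3 + j)
(16 + k(X(6))) + S(7)*(-12) = (16 + √(-3 - 5)) + (√2*√7)*(-12) = (16 + √(-8)) + √14*(-12) = (16 + 2*I*√2) - 12*√14 = 16 - 12*√14 + 2*I*√2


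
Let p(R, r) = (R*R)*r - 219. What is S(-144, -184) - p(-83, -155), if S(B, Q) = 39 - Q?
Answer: 1068237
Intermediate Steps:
p(R, r) = -219 + r*R**2 (p(R, r) = R**2*r - 219 = r*R**2 - 219 = -219 + r*R**2)
S(-144, -184) - p(-83, -155) = (39 - 1*(-184)) - (-219 - 155*(-83)**2) = (39 + 184) - (-219 - 155*6889) = 223 - (-219 - 1067795) = 223 - 1*(-1068014) = 223 + 1068014 = 1068237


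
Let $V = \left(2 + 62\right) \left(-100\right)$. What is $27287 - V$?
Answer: $33687$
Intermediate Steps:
$V = -6400$ ($V = 64 \left(-100\right) = -6400$)
$27287 - V = 27287 - -6400 = 27287 + 6400 = 33687$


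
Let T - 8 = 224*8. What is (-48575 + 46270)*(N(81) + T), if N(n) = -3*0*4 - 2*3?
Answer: -4135170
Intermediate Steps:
T = 1800 (T = 8 + 224*8 = 8 + 1792 = 1800)
N(n) = -6 (N(n) = 0*4 - 6 = 0 - 6 = -6)
(-48575 + 46270)*(N(81) + T) = (-48575 + 46270)*(-6 + 1800) = -2305*1794 = -4135170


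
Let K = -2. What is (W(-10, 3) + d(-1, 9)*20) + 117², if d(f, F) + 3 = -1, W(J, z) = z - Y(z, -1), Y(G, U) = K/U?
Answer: 13610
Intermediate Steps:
Y(G, U) = -2/U
W(J, z) = -2 + z (W(J, z) = z - (-2)/(-1) = z - (-2)*(-1) = z - 1*2 = z - 2 = -2 + z)
d(f, F) = -4 (d(f, F) = -3 - 1 = -4)
(W(-10, 3) + d(-1, 9)*20) + 117² = ((-2 + 3) - 4*20) + 117² = (1 - 80) + 13689 = -79 + 13689 = 13610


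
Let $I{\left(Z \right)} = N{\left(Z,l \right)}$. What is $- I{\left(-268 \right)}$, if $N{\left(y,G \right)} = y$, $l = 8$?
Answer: $268$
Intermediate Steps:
$I{\left(Z \right)} = Z$
$- I{\left(-268 \right)} = \left(-1\right) \left(-268\right) = 268$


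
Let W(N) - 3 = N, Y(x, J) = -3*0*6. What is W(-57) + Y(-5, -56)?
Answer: -54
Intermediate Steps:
Y(x, J) = 0 (Y(x, J) = 0*6 = 0)
W(N) = 3 + N
W(-57) + Y(-5, -56) = (3 - 57) + 0 = -54 + 0 = -54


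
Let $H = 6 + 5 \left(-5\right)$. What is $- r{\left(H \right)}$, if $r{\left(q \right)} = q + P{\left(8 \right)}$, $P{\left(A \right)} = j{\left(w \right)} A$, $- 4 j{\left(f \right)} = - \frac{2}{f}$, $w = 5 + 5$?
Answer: $\frac{93}{5} \approx 18.6$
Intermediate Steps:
$w = 10$
$j{\left(f \right)} = \frac{1}{2 f}$ ($j{\left(f \right)} = - \frac{\left(-2\right) \frac{1}{f}}{4} = \frac{1}{2 f}$)
$H = -19$ ($H = 6 - 25 = -19$)
$P{\left(A \right)} = \frac{A}{20}$ ($P{\left(A \right)} = \frac{1}{2 \cdot 10} A = \frac{1}{2} \cdot \frac{1}{10} A = \frac{A}{20}$)
$r{\left(q \right)} = \frac{2}{5} + q$ ($r{\left(q \right)} = q + \frac{1}{20} \cdot 8 = q + \frac{2}{5} = \frac{2}{5} + q$)
$- r{\left(H \right)} = - (\frac{2}{5} - 19) = \left(-1\right) \left(- \frac{93}{5}\right) = \frac{93}{5}$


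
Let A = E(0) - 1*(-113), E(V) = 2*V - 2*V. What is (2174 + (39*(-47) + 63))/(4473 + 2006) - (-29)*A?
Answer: 21232087/6479 ≈ 3277.1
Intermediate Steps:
E(V) = 0
A = 113 (A = 0 - 1*(-113) = 0 + 113 = 113)
(2174 + (39*(-47) + 63))/(4473 + 2006) - (-29)*A = (2174 + (39*(-47) + 63))/(4473 + 2006) - (-29)*113 = (2174 + (-1833 + 63))/6479 - 1*(-3277) = (2174 - 1770)*(1/6479) + 3277 = 404*(1/6479) + 3277 = 404/6479 + 3277 = 21232087/6479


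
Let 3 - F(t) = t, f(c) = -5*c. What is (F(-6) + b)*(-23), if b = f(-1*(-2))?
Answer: 23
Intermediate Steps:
F(t) = 3 - t
b = -10 (b = -(-5)*(-2) = -5*2 = -10)
(F(-6) + b)*(-23) = ((3 - 1*(-6)) - 10)*(-23) = ((3 + 6) - 10)*(-23) = (9 - 10)*(-23) = -1*(-23) = 23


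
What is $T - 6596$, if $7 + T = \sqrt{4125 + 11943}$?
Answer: $-6603 + 2 \sqrt{4017} \approx -6476.2$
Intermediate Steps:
$T = -7 + 2 \sqrt{4017}$ ($T = -7 + \sqrt{4125 + 11943} = -7 + \sqrt{16068} = -7 + 2 \sqrt{4017} \approx 119.76$)
$T - 6596 = \left(-7 + 2 \sqrt{4017}\right) - 6596 = -6603 + 2 \sqrt{4017}$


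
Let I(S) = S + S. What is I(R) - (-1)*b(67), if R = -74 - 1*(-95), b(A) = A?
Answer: 109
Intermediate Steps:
R = 21 (R = -74 + 95 = 21)
I(S) = 2*S
I(R) - (-1)*b(67) = 2*21 - (-1)*67 = 42 - 1*(-67) = 42 + 67 = 109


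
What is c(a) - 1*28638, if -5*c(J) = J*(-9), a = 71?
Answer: -142551/5 ≈ -28510.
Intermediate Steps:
c(J) = 9*J/5 (c(J) = -J*(-9)/5 = -(-9)*J/5 = 9*J/5)
c(a) - 1*28638 = (9/5)*71 - 1*28638 = 639/5 - 28638 = -142551/5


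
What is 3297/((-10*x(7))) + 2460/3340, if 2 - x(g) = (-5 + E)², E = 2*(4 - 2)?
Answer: -549369/1670 ≈ -328.96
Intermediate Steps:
E = 4 (E = 2*2 = 4)
x(g) = 1 (x(g) = 2 - (-5 + 4)² = 2 - 1*(-1)² = 2 - 1*1 = 2 - 1 = 1)
3297/((-10*x(7))) + 2460/3340 = 3297/((-10*1)) + 2460/3340 = 3297/(-10) + 2460*(1/3340) = 3297*(-⅒) + 123/167 = -3297/10 + 123/167 = -549369/1670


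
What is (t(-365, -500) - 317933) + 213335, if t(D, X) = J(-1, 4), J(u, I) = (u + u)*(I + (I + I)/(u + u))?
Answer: -104598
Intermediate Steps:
J(u, I) = 2*u*(I + I/u) (J(u, I) = (2*u)*(I + (2*I)/((2*u))) = (2*u)*(I + (2*I)*(1/(2*u))) = (2*u)*(I + I/u) = 2*u*(I + I/u))
t(D, X) = 0 (t(D, X) = 2*4*(1 - 1) = 2*4*0 = 0)
(t(-365, -500) - 317933) + 213335 = (0 - 317933) + 213335 = -317933 + 213335 = -104598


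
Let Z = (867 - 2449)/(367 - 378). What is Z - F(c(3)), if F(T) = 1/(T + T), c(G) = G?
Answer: 9481/66 ≈ 143.65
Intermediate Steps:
F(T) = 1/(2*T)
Z = 1582/11 (Z = -1582/(-11) = -1582*(-1/11) = 1582/11 ≈ 143.82)
Z - F(c(3)) = 1582/11 - 1/(2*3) = 1582/11 - 1*⅙ = 1582/11 - ⅙ = 9481/66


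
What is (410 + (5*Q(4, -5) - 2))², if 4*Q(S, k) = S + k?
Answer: 2647129/16 ≈ 1.6545e+5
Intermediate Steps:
Q(S, k) = S/4 + k/4 (Q(S, k) = (S + k)/4 = S/4 + k/4)
(410 + (5*Q(4, -5) - 2))² = (410 + (5*((¼)*4 + (¼)*(-5)) - 2))² = (410 + (5*(1 - 5/4) - 2))² = (410 + (5*(-¼) - 2))² = (410 + (-5/4 - 2))² = (410 - 13/4)² = (1627/4)² = 2647129/16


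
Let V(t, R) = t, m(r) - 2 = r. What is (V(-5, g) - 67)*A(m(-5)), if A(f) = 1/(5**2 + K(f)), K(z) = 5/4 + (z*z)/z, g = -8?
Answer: -96/31 ≈ -3.0968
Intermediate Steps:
m(r) = 2 + r
K(z) = 5/4 + z (K(z) = 5*(1/4) + z**2/z = 5/4 + z)
A(f) = 1/(105/4 + f) (A(f) = 1/(5**2 + (5/4 + f)) = 1/(25 + (5/4 + f)) = 1/(105/4 + f))
(V(-5, g) - 67)*A(m(-5)) = (-5 - 67)*(4/(105 + 4*(2 - 5))) = -288/(105 + 4*(-3)) = -288/(105 - 12) = -288/93 = -72*4/93 = -96/31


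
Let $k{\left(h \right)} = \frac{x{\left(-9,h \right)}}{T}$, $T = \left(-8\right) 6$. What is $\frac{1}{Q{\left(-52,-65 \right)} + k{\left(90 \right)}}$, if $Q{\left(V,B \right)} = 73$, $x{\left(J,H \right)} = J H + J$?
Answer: $\frac{16}{1441} \approx 0.011103$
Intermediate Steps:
$x{\left(J,H \right)} = J + H J$ ($x{\left(J,H \right)} = H J + J = J + H J$)
$T = -48$
$k{\left(h \right)} = \frac{3}{16} + \frac{3 h}{16}$ ($k{\left(h \right)} = \frac{\left(-9\right) \left(1 + h\right)}{-48} = \left(-9 - 9 h\right) \left(- \frac{1}{48}\right) = \frac{3}{16} + \frac{3 h}{16}$)
$\frac{1}{Q{\left(-52,-65 \right)} + k{\left(90 \right)}} = \frac{1}{73 + \left(\frac{3}{16} + \frac{3}{16} \cdot 90\right)} = \frac{1}{73 + \left(\frac{3}{16} + \frac{135}{8}\right)} = \frac{1}{73 + \frac{273}{16}} = \frac{1}{\frac{1441}{16}} = \frac{16}{1441}$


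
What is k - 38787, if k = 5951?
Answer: -32836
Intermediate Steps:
k - 38787 = 5951 - 38787 = -32836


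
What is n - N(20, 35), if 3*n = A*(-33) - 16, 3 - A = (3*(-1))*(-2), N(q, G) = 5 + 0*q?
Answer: 68/3 ≈ 22.667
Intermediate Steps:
N(q, G) = 5 (N(q, G) = 5 + 0 = 5)
A = -3 (A = 3 - 3*(-1)*(-2) = 3 - (-3)*(-2) = 3 - 1*6 = 3 - 6 = -3)
n = 83/3 (n = (-3*(-33) - 16)/3 = (99 - 16)/3 = (⅓)*83 = 83/3 ≈ 27.667)
n - N(20, 35) = 83/3 - 1*5 = 83/3 - 5 = 68/3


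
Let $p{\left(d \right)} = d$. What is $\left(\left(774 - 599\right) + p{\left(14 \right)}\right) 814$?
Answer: $153846$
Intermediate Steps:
$\left(\left(774 - 599\right) + p{\left(14 \right)}\right) 814 = \left(\left(774 - 599\right) + 14\right) 814 = \left(175 + 14\right) 814 = 189 \cdot 814 = 153846$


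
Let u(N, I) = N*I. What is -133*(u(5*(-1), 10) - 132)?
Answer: 24206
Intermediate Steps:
u(N, I) = I*N
-133*(u(5*(-1), 10) - 132) = -133*(10*(5*(-1)) - 132) = -133*(10*(-5) - 132) = -133*(-50 - 132) = -133*(-182) = 24206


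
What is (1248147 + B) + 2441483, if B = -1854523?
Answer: 1835107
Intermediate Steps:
(1248147 + B) + 2441483 = (1248147 - 1854523) + 2441483 = -606376 + 2441483 = 1835107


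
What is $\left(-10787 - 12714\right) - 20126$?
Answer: $-43627$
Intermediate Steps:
$\left(-10787 - 12714\right) - 20126 = -23501 - 20126 = -43627$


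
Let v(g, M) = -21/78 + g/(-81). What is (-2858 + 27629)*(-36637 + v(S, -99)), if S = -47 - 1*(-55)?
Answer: -637096058329/702 ≈ -9.0754e+8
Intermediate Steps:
S = 8 (S = -47 + 55 = 8)
v(g, M) = -7/26 - g/81 (v(g, M) = -21*1/78 + g*(-1/81) = -7/26 - g/81)
(-2858 + 27629)*(-36637 + v(S, -99)) = (-2858 + 27629)*(-36637 + (-7/26 - 1/81*8)) = 24771*(-36637 + (-7/26 - 8/81)) = 24771*(-36637 - 775/2106) = 24771*(-77158297/2106) = -637096058329/702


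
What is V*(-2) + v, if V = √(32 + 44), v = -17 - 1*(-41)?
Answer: 24 - 4*√19 ≈ 6.5644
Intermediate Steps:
v = 24 (v = -17 + 41 = 24)
V = 2*√19 (V = √76 = 2*√19 ≈ 8.7178)
V*(-2) + v = (2*√19)*(-2) + 24 = -4*√19 + 24 = 24 - 4*√19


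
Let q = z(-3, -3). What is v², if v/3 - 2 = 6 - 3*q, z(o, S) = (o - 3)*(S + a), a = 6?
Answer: 34596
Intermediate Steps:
z(o, S) = (-3 + o)*(6 + S) (z(o, S) = (o - 3)*(S + 6) = (-3 + o)*(6 + S))
q = -18 (q = -18 - 3*(-3) + 6*(-3) - 3*(-3) = -18 + 9 - 18 + 9 = -18)
v = 186 (v = 6 + 3*(6 - 3*(-18)) = 6 + 3*(6 + 54) = 6 + 3*60 = 6 + 180 = 186)
v² = 186² = 34596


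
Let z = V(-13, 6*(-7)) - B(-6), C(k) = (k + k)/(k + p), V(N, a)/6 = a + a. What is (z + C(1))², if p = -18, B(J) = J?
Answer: 71707024/289 ≈ 2.4812e+5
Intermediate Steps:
V(N, a) = 12*a (V(N, a) = 6*(a + a) = 6*(2*a) = 12*a)
C(k) = 2*k/(-18 + k) (C(k) = (k + k)/(k - 18) = (2*k)/(-18 + k) = 2*k/(-18 + k))
z = -498 (z = 12*(6*(-7)) - 1*(-6) = 12*(-42) + 6 = -504 + 6 = -498)
(z + C(1))² = (-498 + 2*1/(-18 + 1))² = (-498 + 2*1/(-17))² = (-498 + 2*1*(-1/17))² = (-498 - 2/17)² = (-8468/17)² = 71707024/289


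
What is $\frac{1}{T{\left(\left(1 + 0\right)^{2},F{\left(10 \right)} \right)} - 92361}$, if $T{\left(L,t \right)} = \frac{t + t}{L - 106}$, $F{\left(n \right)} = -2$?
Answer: $- \frac{105}{9697901} \approx -1.0827 \cdot 10^{-5}$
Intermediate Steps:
$T{\left(L,t \right)} = \frac{2 t}{-106 + L}$
$\frac{1}{T{\left(\left(1 + 0\right)^{2},F{\left(10 \right)} \right)} - 92361} = \frac{1}{2 \left(-2\right) \frac{1}{-106 + \left(1 + 0\right)^{2}} - 92361} = \frac{1}{2 \left(-2\right) \frac{1}{-106 + 1^{2}} - 92361} = \frac{1}{2 \left(-2\right) \frac{1}{-106 + 1} - 92361} = \frac{1}{2 \left(-2\right) \frac{1}{-105} - 92361} = \frac{1}{2 \left(-2\right) \left(- \frac{1}{105}\right) - 92361} = \frac{1}{\frac{4}{105} - 92361} = \frac{1}{- \frac{9697901}{105}} = - \frac{105}{9697901}$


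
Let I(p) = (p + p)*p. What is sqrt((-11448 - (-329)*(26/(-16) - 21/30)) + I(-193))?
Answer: sqrt(24914030)/20 ≈ 249.57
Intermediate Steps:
I(p) = 2*p**2 (I(p) = (2*p)*p = 2*p**2)
sqrt((-11448 - (-329)*(26/(-16) - 21/30)) + I(-193)) = sqrt((-11448 - (-329)*(26/(-16) - 21/30)) + 2*(-193)**2) = sqrt((-11448 - (-329)*(26*(-1/16) - 21*1/30)) + 2*37249) = sqrt((-11448 - (-329)*(-13/8 - 7/10)) + 74498) = sqrt((-11448 - (-329)*(-93)/40) + 74498) = sqrt((-11448 - 1*30597/40) + 74498) = sqrt((-11448 - 30597/40) + 74498) = sqrt(-488517/40 + 74498) = sqrt(2491403/40) = sqrt(24914030)/20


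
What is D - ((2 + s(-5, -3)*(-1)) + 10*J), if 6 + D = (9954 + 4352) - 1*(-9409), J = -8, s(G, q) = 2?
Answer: 23789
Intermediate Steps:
D = 23709 (D = -6 + ((9954 + 4352) - 1*(-9409)) = -6 + (14306 + 9409) = -6 + 23715 = 23709)
D - ((2 + s(-5, -3)*(-1)) + 10*J) = 23709 - ((2 + 2*(-1)) + 10*(-8)) = 23709 - ((2 - 2) - 80) = 23709 - (0 - 80) = 23709 - 1*(-80) = 23709 + 80 = 23789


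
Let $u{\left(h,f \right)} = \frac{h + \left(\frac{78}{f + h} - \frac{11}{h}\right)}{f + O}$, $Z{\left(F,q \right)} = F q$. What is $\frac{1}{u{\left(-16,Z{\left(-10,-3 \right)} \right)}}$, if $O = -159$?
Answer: $\frac{14448}{1091} \approx 13.243$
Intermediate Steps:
$u{\left(h,f \right)} = \frac{h - \frac{11}{h} + \frac{78}{f + h}}{-159 + f}$ ($u{\left(h,f \right)} = \frac{h + \left(\frac{78}{f + h} - \frac{11}{h}\right)}{f - 159} = \frac{h + \left(- \frac{11}{h} + \frac{78}{f + h}\right)}{-159 + f} = \frac{h - \frac{11}{h} + \frac{78}{f + h}}{-159 + f}$)
$\frac{1}{u{\left(-16,Z{\left(-10,-3 \right)} \right)}} = \frac{1}{\frac{1}{-16} \frac{1}{\left(\left(-10\right) \left(-3\right)\right)^{2} - 159 \left(\left(-10\right) \left(-3\right)\right) - -2544 + \left(-10\right) \left(-3\right) \left(-16\right)} \left(\left(-16\right)^{3} - 11 \left(\left(-10\right) \left(-3\right)\right) + 67 \left(-16\right) + \left(-10\right) \left(-3\right) \left(-16\right)^{2}\right)} = \frac{1}{\left(- \frac{1}{16}\right) \frac{1}{30^{2} - 4770 + 2544 + 30 \left(-16\right)} \left(-4096 - 330 - 1072 + 30 \cdot 256\right)} = \frac{1}{\left(- \frac{1}{16}\right) \frac{1}{900 - 4770 + 2544 - 480} \left(-4096 - 330 - 1072 + 7680\right)} = \frac{1}{\left(- \frac{1}{16}\right) \frac{1}{-1806} \cdot 2182} = \frac{1}{\left(- \frac{1}{16}\right) \left(- \frac{1}{1806}\right) 2182} = \frac{1}{\frac{1091}{14448}} = \frac{14448}{1091}$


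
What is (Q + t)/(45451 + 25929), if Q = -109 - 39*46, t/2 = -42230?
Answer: -86363/71380 ≈ -1.2099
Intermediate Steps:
t = -84460 (t = 2*(-42230) = -84460)
Q = -1903 (Q = -109 - 1794 = -1903)
(Q + t)/(45451 + 25929) = (-1903 - 84460)/(45451 + 25929) = -86363/71380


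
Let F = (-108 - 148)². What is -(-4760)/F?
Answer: 595/8192 ≈ 0.072632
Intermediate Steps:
F = 65536 (F = (-256)² = 65536)
-(-4760)/F = -(-4760)/65536 = -1*(-595/8192) = 595/8192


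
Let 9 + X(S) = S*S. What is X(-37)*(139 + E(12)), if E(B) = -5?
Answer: 182240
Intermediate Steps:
X(S) = -9 + S² (X(S) = -9 + S*S = -9 + S²)
X(-37)*(139 + E(12)) = (-9 + (-37)²)*(139 - 5) = (-9 + 1369)*134 = 1360*134 = 182240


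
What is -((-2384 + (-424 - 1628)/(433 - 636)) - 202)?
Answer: 522906/203 ≈ 2575.9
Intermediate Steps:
-((-2384 + (-424 - 1628)/(433 - 636)) - 202) = -((-2384 - 2052/(-203)) - 202) = -((-2384 - 2052*(-1/203)) - 202) = -((-2384 + 2052/203) - 202) = -(-481900/203 - 202) = -1*(-522906/203) = 522906/203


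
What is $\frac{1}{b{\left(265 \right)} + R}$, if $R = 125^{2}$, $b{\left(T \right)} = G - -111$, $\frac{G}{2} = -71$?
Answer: $\frac{1}{15594} \approx 6.4127 \cdot 10^{-5}$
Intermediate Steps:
$G = -142$ ($G = 2 \left(-71\right) = -142$)
$b{\left(T \right)} = -31$ ($b{\left(T \right)} = -142 - -111 = -142 + 111 = -31$)
$R = 15625$
$\frac{1}{b{\left(265 \right)} + R} = \frac{1}{-31 + 15625} = \frac{1}{15594}$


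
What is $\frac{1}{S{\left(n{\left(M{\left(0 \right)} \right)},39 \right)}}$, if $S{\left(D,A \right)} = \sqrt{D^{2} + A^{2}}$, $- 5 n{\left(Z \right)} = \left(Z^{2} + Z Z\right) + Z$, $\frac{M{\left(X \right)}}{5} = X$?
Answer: $\frac{1}{39} \approx 0.025641$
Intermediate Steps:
$M{\left(X \right)} = 5 X$
$n{\left(Z \right)} = - \frac{2 Z^{2}}{5} - \frac{Z}{5}$ ($n{\left(Z \right)} = - \frac{\left(Z^{2} + Z Z\right) + Z}{5} = - \frac{\left(Z^{2} + Z^{2}\right) + Z}{5} = - \frac{2 Z^{2} + Z}{5} = - \frac{Z + 2 Z^{2}}{5} = - \frac{2 Z^{2}}{5} - \frac{Z}{5}$)
$S{\left(D,A \right)} = \sqrt{A^{2} + D^{2}}$
$\frac{1}{S{\left(n{\left(M{\left(0 \right)} \right)},39 \right)}} = \frac{1}{\sqrt{39^{2} + \left(- \frac{5 \cdot 0 \left(1 + 2 \cdot 5 \cdot 0\right)}{5}\right)^{2}}} = \frac{1}{\sqrt{1521 + \left(\left(- \frac{1}{5}\right) 0 \left(1 + 2 \cdot 0\right)\right)^{2}}} = \frac{1}{\sqrt{1521 + \left(\left(- \frac{1}{5}\right) 0 \left(1 + 0\right)\right)^{2}}} = \frac{1}{\sqrt{1521 + \left(\left(- \frac{1}{5}\right) 0 \cdot 1\right)^{2}}} = \frac{1}{\sqrt{1521 + 0^{2}}} = \frac{1}{\sqrt{1521 + 0}} = \frac{1}{\sqrt{1521}} = \frac{1}{39}$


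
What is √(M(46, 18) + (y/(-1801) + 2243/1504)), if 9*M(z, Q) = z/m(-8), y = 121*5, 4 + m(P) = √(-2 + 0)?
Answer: √169294*√((-11930356 - 28167507*I*√2)/(4 - I*√2))/2031528 ≈ 0.45917 - 0.43727*I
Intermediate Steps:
m(P) = -4 + I*√2 (m(P) = -4 + √(-2 + 0) = -4 + √(-2) = -4 + I*√2)
y = 605
M(z, Q) = z/(9*(-4 + I*√2)) (M(z, Q) = (z/(-4 + I*√2))/9 = z/(9*(-4 + I*√2)))
√(M(46, 18) + (y/(-1801) + 2243/1504)) = √((-2/81*46 - 1/162*I*46*√2) + (605/(-1801) + 2243/1504)) = √((-92/81 - 23*I*√2/81) + (605*(-1/1801) + 2243*(1/1504))) = √((-92/81 - 23*I*√2/81) + (-605/1801 + 2243/1504)) = √((-92/81 - 23*I*√2/81) + 3129723/2708704) = √(4306795/219405024 - 23*I*√2/81)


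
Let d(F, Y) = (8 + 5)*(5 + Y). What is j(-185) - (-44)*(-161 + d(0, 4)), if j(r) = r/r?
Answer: -1935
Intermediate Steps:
j(r) = 1
d(F, Y) = 65 + 13*Y (d(F, Y) = 13*(5 + Y) = 65 + 13*Y)
j(-185) - (-44)*(-161 + d(0, 4)) = 1 - (-44)*(-161 + (65 + 13*4)) = 1 - (-44)*(-161 + (65 + 52)) = 1 - (-44)*(-161 + 117) = 1 - (-44)*(-44) = 1 - 1*1936 = 1 - 1936 = -1935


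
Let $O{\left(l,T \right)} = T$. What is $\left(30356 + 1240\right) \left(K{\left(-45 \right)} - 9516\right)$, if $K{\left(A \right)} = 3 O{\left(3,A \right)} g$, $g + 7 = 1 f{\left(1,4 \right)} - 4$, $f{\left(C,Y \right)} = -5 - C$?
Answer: $-228154716$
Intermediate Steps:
$g = -17$ ($g = -7 + \left(1 \left(-5 - 1\right) - 4\right) = -7 + \left(1 \left(-6\right) - 4\right) = -7 - 10 = -17$)
$K{\left(A \right)} = - 51 A$ ($K{\left(A \right)} = 3 A \left(-17\right) = - 51 A$)
$\left(30356 + 1240\right) \left(K{\left(-45 \right)} - 9516\right) = \left(30356 + 1240\right) \left(\left(-51\right) \left(-45\right) - 9516\right) = 31596 \left(2295 - 9516\right) = 31596 \left(-7221\right) = -228154716$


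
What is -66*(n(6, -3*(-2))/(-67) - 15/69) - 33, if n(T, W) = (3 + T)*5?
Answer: 39567/1541 ≈ 25.676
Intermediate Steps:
n(T, W) = 15 + 5*T
-66*(n(6, -3*(-2))/(-67) - 15/69) - 33 = -66*((15 + 5*6)/(-67) - 15/69) - 33 = -66*((15 + 30)*(-1/67) - 15*1/69) - 33 = -66*(45*(-1/67) - 5/23) - 33 = -66*(-45/67 - 5/23) - 33 = -66*(-1370/1541) - 33 = 90420/1541 - 33 = 39567/1541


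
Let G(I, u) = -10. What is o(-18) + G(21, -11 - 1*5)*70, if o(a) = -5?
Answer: -705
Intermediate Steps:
o(-18) + G(21, -11 - 1*5)*70 = -5 - 10*70 = -5 - 700 = -705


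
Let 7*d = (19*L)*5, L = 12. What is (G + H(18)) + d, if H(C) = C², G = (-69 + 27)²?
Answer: 15756/7 ≈ 2250.9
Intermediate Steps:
G = 1764 (G = (-42)² = 1764)
d = 1140/7 (d = ((19*12)*5)/7 = (228*5)/7 = (⅐)*1140 = 1140/7 ≈ 162.86)
(G + H(18)) + d = (1764 + 18²) + 1140/7 = (1764 + 324) + 1140/7 = 2088 + 1140/7 = 15756/7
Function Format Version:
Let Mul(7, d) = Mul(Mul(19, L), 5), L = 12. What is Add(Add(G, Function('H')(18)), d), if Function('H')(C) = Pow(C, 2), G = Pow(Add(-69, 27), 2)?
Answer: Rational(15756, 7) ≈ 2250.9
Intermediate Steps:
G = 1764 (G = Pow(-42, 2) = 1764)
d = Rational(1140, 7) (d = Mul(Rational(1, 7), Mul(Mul(19, 12), 5)) = Mul(Rational(1, 7), Mul(228, 5)) = Mul(Rational(1, 7), 1140) = Rational(1140, 7) ≈ 162.86)
Add(Add(G, Function('H')(18)), d) = Add(Add(1764, Pow(18, 2)), Rational(1140, 7)) = Add(Add(1764, 324), Rational(1140, 7)) = Add(2088, Rational(1140, 7)) = Rational(15756, 7)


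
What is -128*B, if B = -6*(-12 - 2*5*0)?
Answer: -9216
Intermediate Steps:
B = 72 (B = -6*(-12 - 10*0) = -6*(-12 + 0) = -6*(-12) = 72)
-128*B = -128*72 = -9216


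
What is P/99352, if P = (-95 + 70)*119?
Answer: -2975/99352 ≈ -0.029944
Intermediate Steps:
P = -2975 (P = -25*119 = -2975)
P/99352 = -2975/99352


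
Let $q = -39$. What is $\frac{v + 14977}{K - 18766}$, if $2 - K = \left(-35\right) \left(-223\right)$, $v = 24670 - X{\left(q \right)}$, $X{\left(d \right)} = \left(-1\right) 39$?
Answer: $- \frac{39686}{26569} \approx -1.4937$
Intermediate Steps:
$X{\left(d \right)} = -39$
$v = 24709$ ($v = 24670 - -39 = 24670 + 39 = 24709$)
$K = -7803$ ($K = 2 - \left(-35\right) \left(-223\right) = 2 - 7805 = -7803$)
$\frac{v + 14977}{K - 18766} = \frac{24709 + 14977}{-7803 - 18766} = \frac{39686}{-26569} = 39686 \left(- \frac{1}{26569}\right) = - \frac{39686}{26569}$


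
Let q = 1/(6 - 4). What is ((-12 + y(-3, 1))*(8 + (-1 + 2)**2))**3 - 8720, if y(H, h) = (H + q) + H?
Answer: -31325635/8 ≈ -3.9157e+6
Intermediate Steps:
q = 1/2 ≈ 0.50000
y(H, h) = 1/2 + 2*H (y(H, h) = (H + 1/2) + H = (1/2 + H) + H = 1/2 + 2*H)
((-12 + y(-3, 1))*(8 + (-1 + 2)**2))**3 - 8720 = ((-12 + (1/2 + 2*(-3)))*(8 + (-1 + 2)**2))**3 - 8720 = ((-12 + (1/2 - 6))*(8 + 1**2))**3 - 8720 = ((-12 - 11/2)*(8 + 1))**3 - 8720 = (-35/2*9)**3 - 8720 = (-315/2)**3 - 8720 = -31255875/8 - 8720 = -31325635/8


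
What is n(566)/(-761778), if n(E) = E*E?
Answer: -160178/380889 ≈ -0.42054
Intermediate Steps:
n(E) = E²
n(566)/(-761778) = 566²/(-761778) = 320356*(-1/761778) = -160178/380889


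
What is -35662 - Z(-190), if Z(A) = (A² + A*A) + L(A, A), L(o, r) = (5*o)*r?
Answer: -288362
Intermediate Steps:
L(o, r) = 5*o*r
Z(A) = 7*A² (Z(A) = (A² + A*A) + 5*A*A = (A² + A²) + 5*A² = 2*A² + 5*A² = 7*A²)
-35662 - Z(-190) = -35662 - 7*(-190)² = -35662 - 7*36100 = -35662 - 1*252700 = -35662 - 252700 = -288362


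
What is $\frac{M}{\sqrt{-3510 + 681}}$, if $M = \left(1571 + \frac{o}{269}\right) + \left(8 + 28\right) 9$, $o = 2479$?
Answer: $- \frac{512234 i \sqrt{2829}}{761001} \approx - 35.801 i$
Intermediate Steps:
$M = \frac{512234}{269}$ ($M = \left(1571 + \frac{2479}{269}\right) + \left(8 + 28\right) 9 = \left(1571 + 2479 \cdot \frac{1}{269}\right) + 36 \cdot 9 = \left(1571 + \frac{2479}{269}\right) + 324 = \frac{425078}{269} + 324 = \frac{512234}{269} \approx 1904.2$)
$\frac{M}{\sqrt{-3510 + 681}} = \frac{512234}{269 \sqrt{-3510 + 681}} = \frac{512234}{269 \sqrt{-2829}} = \frac{512234}{269 i \sqrt{2829}} = \frac{512234 \left(- \frac{i \sqrt{2829}}{2829}\right)}{269} = - \frac{512234 i \sqrt{2829}}{761001}$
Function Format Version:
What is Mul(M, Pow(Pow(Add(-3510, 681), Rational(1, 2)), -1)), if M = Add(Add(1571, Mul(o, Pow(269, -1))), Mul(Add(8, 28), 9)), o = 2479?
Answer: Mul(Rational(-512234, 761001), I, Pow(2829, Rational(1, 2))) ≈ Mul(-35.801, I)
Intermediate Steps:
M = Rational(512234, 269) (M = Add(Add(1571, Mul(2479, Pow(269, -1))), Mul(Add(8, 28), 9)) = Add(Add(1571, Mul(2479, Rational(1, 269))), Mul(36, 9)) = Add(Add(1571, Rational(2479, 269)), 324) = Add(Rational(425078, 269), 324) = Rational(512234, 269) ≈ 1904.2)
Mul(M, Pow(Pow(Add(-3510, 681), Rational(1, 2)), -1)) = Mul(Rational(512234, 269), Pow(Pow(Add(-3510, 681), Rational(1, 2)), -1)) = Mul(Rational(512234, 269), Pow(Pow(-2829, Rational(1, 2)), -1)) = Mul(Rational(512234, 269), Pow(Mul(I, Pow(2829, Rational(1, 2))), -1)) = Mul(Rational(512234, 269), Mul(Rational(-1, 2829), I, Pow(2829, Rational(1, 2)))) = Mul(Rational(-512234, 761001), I, Pow(2829, Rational(1, 2)))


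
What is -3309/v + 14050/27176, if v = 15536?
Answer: 16044427/52775792 ≈ 0.30401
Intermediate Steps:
-3309/v + 14050/27176 = -3309/15536 + 14050/27176 = -3309*1/15536 + 14050*(1/27176) = -3309/15536 + 7025/13588 = 16044427/52775792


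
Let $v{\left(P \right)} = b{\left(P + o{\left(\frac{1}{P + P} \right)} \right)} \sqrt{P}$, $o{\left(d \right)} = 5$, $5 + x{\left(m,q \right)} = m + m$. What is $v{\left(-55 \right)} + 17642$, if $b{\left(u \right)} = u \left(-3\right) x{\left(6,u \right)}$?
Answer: $17642 + 1050 i \sqrt{55} \approx 17642.0 + 7787.0 i$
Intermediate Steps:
$x{\left(m,q \right)} = -5 + 2 m$ ($x{\left(m,q \right)} = -5 + \left(m + m\right) = -5 + 2 m$)
$b{\left(u \right)} = - 21 u$ ($b{\left(u \right)} = u \left(-3\right) \left(-5 + 2 \cdot 6\right) = - 3 u \left(-5 + 12\right) = - 3 u 7 = - 21 u$)
$v{\left(P \right)} = \sqrt{P} \left(-105 - 21 P\right)$ ($v{\left(P \right)} = - 21 \left(P + 5\right) \sqrt{P} = - 21 \left(5 + P\right) \sqrt{P} = \left(-105 - 21 P\right) \sqrt{P} = \sqrt{P} \left(-105 - 21 P\right)$)
$v{\left(-55 \right)} + 17642 = 21 \sqrt{-55} \left(-5 - -55\right) + 17642 = 21 i \sqrt{55} \left(-5 + 55\right) + 17642 = 21 i \sqrt{55} \cdot 50 + 17642 = 1050 i \sqrt{55} + 17642 = 17642 + 1050 i \sqrt{55}$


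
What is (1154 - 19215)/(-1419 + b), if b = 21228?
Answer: -18061/19809 ≈ -0.91176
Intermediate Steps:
(1154 - 19215)/(-1419 + b) = (1154 - 19215)/(-1419 + 21228) = -18061/19809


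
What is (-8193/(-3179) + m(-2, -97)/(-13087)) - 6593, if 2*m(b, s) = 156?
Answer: -274185382960/41603573 ≈ -6590.4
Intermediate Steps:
m(b, s) = 78 (m(b, s) = (½)*156 = 78)
(-8193/(-3179) + m(-2, -97)/(-13087)) - 6593 = (-8193/(-3179) + 78/(-13087)) - 6593 = (-8193*(-1/3179) + 78*(-1/13087)) - 6593 = (8193/3179 - 78/13087) - 6593 = 106973829/41603573 - 6593 = -274185382960/41603573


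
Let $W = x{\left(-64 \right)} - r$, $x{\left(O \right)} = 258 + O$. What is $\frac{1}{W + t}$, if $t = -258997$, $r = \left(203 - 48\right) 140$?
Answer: $- \frac{1}{280503} \approx -3.565 \cdot 10^{-6}$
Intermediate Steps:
$r = 21700$ ($r = 155 \cdot 140 = 21700$)
$W = -21506$ ($W = \left(258 - 64\right) - 21700 = 194 - 21700 = -21506$)
$\frac{1}{W + t} = \frac{1}{-21506 - 258997} = \frac{1}{-280503} = - \frac{1}{280503}$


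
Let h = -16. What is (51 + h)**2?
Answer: 1225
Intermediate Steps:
(51 + h)**2 = (51 - 16)**2 = 35**2 = 1225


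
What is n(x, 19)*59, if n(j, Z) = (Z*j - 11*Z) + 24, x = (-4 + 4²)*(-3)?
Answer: -51271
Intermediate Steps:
x = -36 (x = (-4 + 16)*(-3) = 12*(-3) = -36)
n(j, Z) = 24 - 11*Z + Z*j (n(j, Z) = (-11*Z + Z*j) + 24 = 24 - 11*Z + Z*j)
n(x, 19)*59 = (24 - 11*19 + 19*(-36))*59 = (24 - 209 - 684)*59 = -869*59 = -51271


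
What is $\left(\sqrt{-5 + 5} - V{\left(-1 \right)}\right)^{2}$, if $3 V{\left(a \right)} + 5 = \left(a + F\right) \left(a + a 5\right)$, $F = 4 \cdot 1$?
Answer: $\frac{529}{9} \approx 58.778$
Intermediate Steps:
$F = 4$
$V{\left(a \right)} = - \frac{5}{3} + 2 a \left(4 + a\right)$ ($V{\left(a \right)} = - \frac{5}{3} + \frac{\left(a + 4\right) \left(a + a 5\right)}{3} = - \frac{5}{3} + \frac{\left(4 + a\right) \left(a + 5 a\right)}{3} = - \frac{5}{3} + \frac{\left(4 + a\right) 6 a}{3} = - \frac{5}{3} + \frac{6 a \left(4 + a\right)}{3} = - \frac{5}{3} + 2 a \left(4 + a\right)$)
$\left(\sqrt{-5 + 5} - V{\left(-1 \right)}\right)^{2} = \left(\sqrt{-5 + 5} - \left(- \frac{5}{3} + 2 \left(-1\right)^{2} + 8 \left(-1\right)\right)\right)^{2} = \left(\sqrt{0} - \left(- \frac{5}{3} + 2 \cdot 1 - 8\right)\right)^{2} = \left(0 - \left(- \frac{5}{3} + 2 - 8\right)\right)^{2} = \left(0 - - \frac{23}{3}\right)^{2} = \left(0 + \frac{23}{3}\right)^{2} = \left(\frac{23}{3}\right)^{2} = \frac{529}{9}$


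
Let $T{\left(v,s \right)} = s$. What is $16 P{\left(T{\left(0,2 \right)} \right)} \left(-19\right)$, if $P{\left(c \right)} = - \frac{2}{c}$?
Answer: $304$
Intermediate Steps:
$P{\left(c \right)} = - \frac{2}{c}$
$16 P{\left(T{\left(0,2 \right)} \right)} \left(-19\right) = 16 \left(- \frac{2}{2}\right) \left(-19\right) = 16 \left(\left(-2\right) \frac{1}{2}\right) \left(-19\right) = 16 \left(-1\right) \left(-19\right) = \left(-16\right) \left(-19\right) = 304$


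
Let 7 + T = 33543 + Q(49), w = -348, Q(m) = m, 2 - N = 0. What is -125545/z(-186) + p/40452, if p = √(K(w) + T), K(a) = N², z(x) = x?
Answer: 125545/186 + √33589/40452 ≈ 674.98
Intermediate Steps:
N = 2 (N = 2 - 1*0 = 2 + 0 = 2)
K(a) = 4 (K(a) = 2² = 4)
T = 33585 (T = -7 + (33543 + 49) = -7 + 33592 = 33585)
p = √33589 (p = √(4 + 33585) = √33589 ≈ 183.27)
-125545/z(-186) + p/40452 = -125545/(-186) + √33589/40452 = -125545*(-1/186) + √33589*(1/40452) = 125545/186 + √33589/40452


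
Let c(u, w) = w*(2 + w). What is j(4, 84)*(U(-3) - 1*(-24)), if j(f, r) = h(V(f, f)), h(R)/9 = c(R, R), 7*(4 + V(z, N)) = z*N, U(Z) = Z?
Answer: -648/7 ≈ -92.571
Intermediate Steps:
V(z, N) = -4 + N*z/7 (V(z, N) = -4 + (z*N)/7 = -4 + (N*z)/7 = -4 + N*z/7)
h(R) = 9*R*(2 + R) (h(R) = 9*(R*(2 + R)) = 9*R*(2 + R))
j(f, r) = 9*(-4 + f²/7)*(-2 + f²/7) (j(f, r) = 9*(-4 + f*f/7)*(2 + (-4 + f*f/7)) = 9*(-4 + f²/7)*(2 + (-4 + f²/7)) = 9*(-4 + f²/7)*(-2 + f²/7))
j(4, 84)*(U(-3) - 1*(-24)) = (9*(-28 + 4²)*(-14 + 4²)/49)*(-3 - 1*(-24)) = (9*(-28 + 16)*(-14 + 16)/49)*(-3 + 24) = ((9/49)*(-12)*2)*21 = -216/49*21 = -648/7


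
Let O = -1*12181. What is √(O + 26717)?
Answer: 2*√3634 ≈ 120.57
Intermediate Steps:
O = -12181
√(O + 26717) = √(-12181 + 26717) = √14536 = 2*√3634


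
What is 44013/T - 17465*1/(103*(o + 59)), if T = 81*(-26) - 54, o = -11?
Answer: -110818/4635 ≈ -23.909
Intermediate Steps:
T = -2160 (T = -2106 - 54 = -2160)
44013/T - 17465*1/(103*(o + 59)) = 44013/(-2160) - 17465*1/(103*(-11 + 59)) = 44013*(-1/2160) - 17465/(48*103) = -14671/720 - 17465/4944 = -110818/4635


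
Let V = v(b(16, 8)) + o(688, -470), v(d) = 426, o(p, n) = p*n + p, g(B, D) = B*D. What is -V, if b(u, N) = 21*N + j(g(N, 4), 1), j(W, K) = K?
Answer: 322246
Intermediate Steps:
o(p, n) = p + n*p (o(p, n) = n*p + p = p + n*p)
b(u, N) = 1 + 21*N (b(u, N) = 21*N + 1 = 1 + 21*N)
V = -322246 (V = 426 + 688*(1 - 470) = 426 + 688*(-469) = 426 - 322672 = -322246)
-V = -1*(-322246) = 322246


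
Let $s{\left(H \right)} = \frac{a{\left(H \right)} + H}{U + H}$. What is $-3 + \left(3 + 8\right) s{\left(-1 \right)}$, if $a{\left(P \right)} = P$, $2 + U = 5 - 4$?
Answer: $8$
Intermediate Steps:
$U = -1$ ($U = -2 + \left(5 - 4\right) = -2 + 1 = -1$)
$s{\left(H \right)} = \frac{2 H}{-1 + H}$ ($s{\left(H \right)} = \frac{H + H}{-1 + H} = \frac{2 H}{-1 + H}$)
$-3 + \left(3 + 8\right) s{\left(-1 \right)} = -3 + \left(3 + 8\right) 2 \left(-1\right) \frac{1}{-1 - 1} = -3 + 11 \cdot 2 \left(-1\right) \frac{1}{-2} = -3 + 11 \cdot 2 \left(-1\right) \left(- \frac{1}{2}\right) = -3 + 11 \cdot 1 = -3 + 11 = 8$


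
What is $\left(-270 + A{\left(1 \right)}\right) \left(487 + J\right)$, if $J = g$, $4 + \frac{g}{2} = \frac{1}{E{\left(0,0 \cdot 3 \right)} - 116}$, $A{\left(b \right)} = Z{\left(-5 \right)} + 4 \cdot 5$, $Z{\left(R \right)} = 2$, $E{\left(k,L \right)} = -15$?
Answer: $- \frac{15561256}{131} \approx -1.1879 \cdot 10^{5}$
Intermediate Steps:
$A{\left(b \right)} = 22$ ($A{\left(b \right)} = 2 + 4 \cdot 5 = 2 + 20 = 22$)
$g = - \frac{1050}{131}$ ($g = -8 + \frac{2}{-15 - 116} = -8 + \frac{2}{-131} = -8 + 2 \left(- \frac{1}{131}\right) = -8 - \frac{2}{131} = - \frac{1050}{131} \approx -8.0153$)
$J = - \frac{1050}{131} \approx -8.0153$
$\left(-270 + A{\left(1 \right)}\right) \left(487 + J\right) = \left(-270 + 22\right) \left(487 - \frac{1050}{131}\right) = \left(-248\right) \frac{62747}{131} = - \frac{15561256}{131}$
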